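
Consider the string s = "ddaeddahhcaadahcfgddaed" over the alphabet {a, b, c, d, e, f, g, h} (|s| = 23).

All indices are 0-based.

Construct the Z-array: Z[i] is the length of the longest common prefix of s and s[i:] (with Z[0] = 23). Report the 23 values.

[23, 1, 0, 0, 3, 1, 0, 0, 0, 0, 0, 0, 1, 0, 0, 0, 0, 0, 5, 1, 0, 0, 1]

Z[0]=23
i=1: outside box; Z[1]=1 extend→box=[1,2)
i=2: outside box; Z[2]=0
i=3: outside box; Z[3]=0
i=4: outside box; Z[4]=3 extend→box=[4,7)
i=5: min(r-i=2, Z[1]=1)=1; Z[5]=1
i=6: min(r-i=1, Z[2]=0)=0; Z[6]=0
i=7: outside box; Z[7]=0
i=8: outside box; Z[8]=0
i=9: outside box; Z[9]=0
i=10: outside box; Z[10]=0
i=11: outside box; Z[11]=0
i=12: outside box; Z[12]=1 extend→box=[12,13)
i=13: outside box; Z[13]=0
i=14: outside box; Z[14]=0
i=15: outside box; Z[15]=0
i=16: outside box; Z[16]=0
i=17: outside box; Z[17]=0
i=18: outside box; Z[18]=5 extend→box=[18,23)
i=19: min(r-i=4, Z[1]=1)=1; Z[19]=1
i=20: min(r-i=3, Z[2]=0)=0; Z[20]=0
i=21: min(r-i=2, Z[3]=0)=0; Z[21]=0
i=22: min(r-i=1, Z[4]=3)=1; Z[22]=1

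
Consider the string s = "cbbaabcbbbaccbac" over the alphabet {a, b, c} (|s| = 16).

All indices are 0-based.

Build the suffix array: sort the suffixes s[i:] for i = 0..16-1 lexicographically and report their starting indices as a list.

[3, 4, 14, 10, 2, 13, 9, 1, 8, 7, 5, 15, 12, 0, 6, 11]

rank | idx | suffix
   0 |   3 | aabcbbbaccbac
   1 |   4 | abcbbbaccbac
   2 |  14 | ac
   3 |  10 | accbac
   4 |   2 | baabcbbbaccbac
   5 |  13 | bac
   6 |   9 | baccbac
   7 |   1 | bbaabcbbbaccbac
   8 |   8 | bbaccbac
   9 |   7 | bbbaccbac
  10 |   5 | bcbbbaccbac
  11 |  15 | c
  12 |  12 | cbac
  13 |   0 | cbbaabcbbbaccbac
  14 |   6 | cbbbaccbac
  15 |  11 | ccbac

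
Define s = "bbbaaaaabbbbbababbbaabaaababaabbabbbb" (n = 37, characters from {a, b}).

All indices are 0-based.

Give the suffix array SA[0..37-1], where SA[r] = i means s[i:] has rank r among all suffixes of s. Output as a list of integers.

rank | idx | suffix
   0 |   3 | aaaaabbbbbababbbaabaaababaabbabbbb
   1 |   4 | aaaabbbbbababbbaabaaababaabbabbbb
   2 |  22 | aaababaabbabbbb
   3 |   5 | aaabbbbbababbbaabaaababaabbabbbb
   4 |  19 | aabaaababaabbabbbb
   5 |  23 | aababaabbabbbb
   6 |  28 | aabbabbbb
   7 |   6 | aabbbbbababbbaabaaababaabbabbbb
   8 |  20 | abaaababaabbabbbb
   9 |  26 | abaabbabbbb
  10 |  24 | ababaabbabbbb
  11 |  13 | ababbbaabaaababaabbabbbb
  12 |  29 | abbabbbb
  13 |  15 | abbbaabaaababaabbabbbb
  14 |  32 | abbbb
  15 |   7 | abbbbbababbbaabaaababaabbabbbb
  16 |  36 | b
  17 |   2 | baaaaabbbbbababbbaabaaababaabbabbbb
  18 |  21 | baaababaabbabbbb
  19 |  18 | baabaaababaabbabbbb
  20 |  27 | baabbabbbb
  21 |  25 | babaabbabbbb
  22 |  12 | bababbbaabaaababaabbabbbb
  23 |  14 | babbbaabaaababaabbabbbb
  24 |  31 | babbbb
  25 |  35 | bb
  26 |   1 | bbaaaaabbbbbababbbaabaaababaabbabbbb
  27 |  17 | bbaabaaababaabbabbbb
  28 |  11 | bbababbbaabaaababaabbabbbb
  29 |  30 | bbabbbb
  30 |  34 | bbb
  31 |   0 | bbbaaaaabbbbbababbbaabaaababaabbabbbb
  32 |  16 | bbbaabaaababaabbabbbb
  33 |  10 | bbbababbbaabaaababaabbabbbb
  34 |  33 | bbbb
  35 |   9 | bbbbababbbaabaaababaabbabbbb
  36 |   8 | bbbbbababbbaabaaababaabbabbbb

[3, 4, 22, 5, 19, 23, 28, 6, 20, 26, 24, 13, 29, 15, 32, 7, 36, 2, 21, 18, 27, 25, 12, 14, 31, 35, 1, 17, 11, 30, 34, 0, 16, 10, 33, 9, 8]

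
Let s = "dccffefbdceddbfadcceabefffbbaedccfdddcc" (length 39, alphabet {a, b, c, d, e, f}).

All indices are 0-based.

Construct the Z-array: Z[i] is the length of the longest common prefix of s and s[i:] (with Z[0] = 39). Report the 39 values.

Z[0]=39
i=1: outside box; Z[1]=0
i=2: outside box; Z[2]=0
i=3: outside box; Z[3]=0
i=4: outside box; Z[4]=0
i=5: outside box; Z[5]=0
i=6: outside box; Z[6]=0
i=7: outside box; Z[7]=0
i=8: outside box; Z[8]=2 grow→box=[8,10)
i=9: min(r-i=1, Z[1]=0)=0; Z[9]=0
i=10: outside box; Z[10]=0
i=11: outside box; Z[11]=1 grow→box=[11,12)
i=12: outside box; Z[12]=1 grow→box=[12,13)
i=13: outside box; Z[13]=0
i=14: outside box; Z[14]=0
i=15: outside box; Z[15]=0
i=16: outside box; Z[16]=3 grow→box=[16,19)
i=17: min(r-i=2, Z[1]=0)=0; Z[17]=0
i=18: min(r-i=1, Z[2]=0)=0; Z[18]=0
i=19: outside box; Z[19]=0
i=20: outside box; Z[20]=0
i=21: outside box; Z[21]=0
i=22: outside box; Z[22]=0
i=23: outside box; Z[23]=0
i=24: outside box; Z[24]=0
i=25: outside box; Z[25]=0
i=26: outside box; Z[26]=0
i=27: outside box; Z[27]=0
i=28: outside box; Z[28]=0
i=29: outside box; Z[29]=0
i=30: outside box; Z[30]=4 grow→box=[30,34)
i=31: min(r-i=3, Z[1]=0)=0; Z[31]=0
i=32: min(r-i=2, Z[2]=0)=0; Z[32]=0
i=33: min(r-i=1, Z[3]=0)=0; Z[33]=0
i=34: outside box; Z[34]=1 grow→box=[34,35)
i=35: outside box; Z[35]=1 grow→box=[35,36)
i=36: outside box; Z[36]=3 grow→box=[36,39)
i=37: min(r-i=2, Z[1]=0)=0; Z[37]=0
i=38: min(r-i=1, Z[2]=0)=0; Z[38]=0

[39, 0, 0, 0, 0, 0, 0, 0, 2, 0, 0, 1, 1, 0, 0, 0, 3, 0, 0, 0, 0, 0, 0, 0, 0, 0, 0, 0, 0, 0, 4, 0, 0, 0, 1, 1, 3, 0, 0]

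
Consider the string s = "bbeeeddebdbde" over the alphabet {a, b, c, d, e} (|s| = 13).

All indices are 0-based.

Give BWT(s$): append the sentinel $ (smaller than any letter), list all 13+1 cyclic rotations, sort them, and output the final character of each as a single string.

e$edbbebdddeeb

rank  rotation        last
    0  $bbeeeddebdbde  e
    1  bbeeeddebdbde$  $
    2  bdbde$bbeeedde  e
    3  bde$bbeeeddebd  d
    4  beeeddebdbde$b  b
    5  dbde$bbeeeddeb  b
    6  ddebdbde$bbeee  e
    7  de$bbeeeddebdb  b
    8  debdbde$bbeeed  d
    9  e$bbeeeddebdbd  d
   10  ebdbde$bbeeedd  d
   11  eddebdbde$bbee  e
   12  eeddebdbde$bbe  e
   13  eeeddebdbde$bb  b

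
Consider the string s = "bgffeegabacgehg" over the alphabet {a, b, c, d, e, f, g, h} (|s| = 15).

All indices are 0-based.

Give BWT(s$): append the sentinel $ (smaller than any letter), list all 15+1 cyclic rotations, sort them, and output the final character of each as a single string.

rank  rotation          last
    0  $bgffeegabacgehg  g
    1  abacgehg$bgffeeg  g
    2  acgehg$bgffeegab  b
    3  bacgehg$bgffeega  a
    4  bgffeegabacgehg$  $
    5  cgehg$bgffeegaba  a
    6  eegabacgehg$bgff  f
    7  egabacgehg$bgffe  e
    8  ehg$bgffeegabacg  g
    9  feegabacgehg$bgf  f
   10  ffeegabacgehg$bg  g
   11  g$bgffeegabacgeh  h
   12  gabacgehg$bgffee  e
   13  gehg$bgffeegabac  c
   14  gffeegabacgehg$b  b
   15  hg$bgffeegabacge  e

ggba$afegfghecbe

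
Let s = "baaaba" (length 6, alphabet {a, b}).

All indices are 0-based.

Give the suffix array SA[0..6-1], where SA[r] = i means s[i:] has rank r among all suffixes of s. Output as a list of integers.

[5, 1, 2, 3, 4, 0]

rank→(start, suffix):
  0 → (5, 'a')
  1 → (1, 'aaaba')
  2 → (2, 'aaba')
  3 → (3, 'aba')
  4 → (4, 'ba')
  5 → (0, 'baaaba')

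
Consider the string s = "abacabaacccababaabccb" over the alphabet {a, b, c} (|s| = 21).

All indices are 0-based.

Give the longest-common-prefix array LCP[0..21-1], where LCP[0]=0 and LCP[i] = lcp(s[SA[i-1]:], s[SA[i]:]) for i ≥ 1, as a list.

[0, 2, 1, 4, 3, 3, 2, 1, 2, 0, 1, 3, 2, 2, 1, 0, 4, 1, 1, 2, 2]

sorted suffixes:
  #0 SA[0]=15  'aabccb'
  #1 SA[1]=6  'aacccababaabccb'
  #2 SA[2]=13  'abaabccb'
  #3 SA[3]=4  'abaacccababaabccb'
  #4 SA[4]=11  'ababaabccb'
  #5 SA[5]=0  'abacabaacccababaabccb'
  #6 SA[6]=16  'abccb'
  #7 SA[7]=2  'acabaacccababaabccb'
  #8 SA[8]=7  'acccababaabccb'
  #9 SA[9]=20  'b'
  #10 SA[10]=14  'baabccb'
  #11 SA[11]=5  'baacccababaabccb'
  #12 SA[12]=12  'babaabccb'
  #13 SA[13]=1  'bacabaacccababaabccb'
  #14 SA[14]=17  'bccb'
  #15 SA[15]=3  'cabaacccababaabccb'
  #16 SA[16]=10  'cababaabccb'
  #17 SA[17]=19  'cb'
  #18 SA[18]=9  'ccababaabccb'
  #19 SA[19]=18  'ccb'
  #20 SA[20]=8  'cccababaabccb'

SA = [15, 6, 13, 4, 11, 0, 16, 2, 7, 20, 14, 5, 12, 1, 17, 3, 10, 19, 9, 18, 8]
[i] adj suffixes → lcp
  [1] 15/6 → 2 ('aa')
  [2] 6/13 → 1 ('a')
  [3] 13/4 → 4 ('abaa')
  [4] 4/11 → 3 ('aba')
  [5] 11/0 → 3 ('aba')
  [6] 0/16 → 2 ('ab')
  [7] 16/2 → 1 ('a')
  [8] 2/7 → 2 ('ac')
  [9] 7/20 → 0 ('')
  [10] 20/14 → 1 ('b')
  [11] 14/5 → 3 ('baa')
  [12] 5/12 → 2 ('ba')
  [13] 12/1 → 2 ('ba')
  [14] 1/17 → 1 ('b')
  [15] 17/3 → 0 ('')
  [16] 3/10 → 4 ('caba')
  [17] 10/19 → 1 ('c')
  [18] 19/9 → 1 ('c')
  [19] 9/18 → 2 ('cc')
  [20] 18/8 → 2 ('cc')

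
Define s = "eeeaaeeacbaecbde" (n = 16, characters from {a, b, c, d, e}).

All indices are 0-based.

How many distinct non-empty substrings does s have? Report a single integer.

119

rank | idx | suffix
   0 |   3 | aaeeacbaecbde
   1 |   7 | acbaecbde
   2 |  10 | aecbde
   3 |   4 | aeeacbaecbde
   4 |   9 | baecbde
   5 |  13 | bde
   6 |   8 | cbaecbde
   7 |  12 | cbde
   8 |  14 | de
   9 |  15 | e
  10 |   2 | eaaeeacbaecbde
  11 |   6 | eacbaecbde
  12 |  11 | ecbde
  13 |   1 | eeaaeeacbaecbde
  14 |   5 | eeacbaecbde
  15 |   0 | eeeaaeeacbaecbde

SA = [3, 7, 10, 4, 9, 13, 8, 12, 14, 15, 2, 6, 11, 1, 5, 0]
i: (SA[i-1],SA[i]) lcp shared
  1: (3,7) 1 'a'
  2: (7,10) 1 'a'
  3: (10,4) 2 'ae'
  4: (4,9) 0 ''
  5: (9,13) 1 'b'
  6: (13,8) 0 ''
  7: (8,12) 2 'cb'
  8: (12,14) 0 ''
  9: (14,15) 0 ''
  10: (15,2) 1 'e'
  11: (2,6) 2 'ea'
  12: (6,11) 1 'e'
  13: (11,1) 1 'e'
  14: (1,5) 3 'eea'
  15: (5,0) 2 'ee'

n(n+1)/2 = 16·17/2 = 136
Σ LCP = 0 + 1 + 1 + 2 + 0 + 1 + 0 + 2 + 0 + 0 + 1 + 2 + 1 + 1 + 3 + 2 = 17
distinct = 136 − 17 = 119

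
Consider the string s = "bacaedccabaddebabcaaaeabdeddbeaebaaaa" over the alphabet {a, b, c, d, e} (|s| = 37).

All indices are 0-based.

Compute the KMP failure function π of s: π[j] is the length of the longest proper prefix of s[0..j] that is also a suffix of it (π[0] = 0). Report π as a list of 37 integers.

[0, 0, 0, 0, 0, 0, 0, 0, 0, 1, 2, 0, 0, 0, 1, 2, 1, 0, 0, 0, 0, 0, 0, 1, 0, 0, 0, 0, 1, 0, 0, 0, 1, 2, 0, 0, 0]

π[0] = 0
j=1 s[j]='a': π[1]=0 (border '')
j=2 s[j]='c': π[2]=0 (border '')
j=3 s[j]='a': π[3]=0 (border '')
j=4 s[j]='e': π[4]=0 (border '')
j=5 s[j]='d': π[5]=0 (border '')
j=6 s[j]='c': π[6]=0 (border '')
j=7 s[j]='c': π[7]=0 (border '')
j=8 s[j]='a': π[8]=0 (border '')
j=9 s[j]='b': π[9]=1 (border 'b')
j=10 s[j]='a': π[10]=2 (border 'ba')
j=11 s[j]='d': k: 2→0; π[11]=0 (border '')
j=12 s[j]='d': π[12]=0 (border '')
j=13 s[j]='e': π[13]=0 (border '')
j=14 s[j]='b': π[14]=1 (border 'b')
j=15 s[j]='a': π[15]=2 (border 'ba')
j=16 s[j]='b': k: 2→0; π[16]=1 (border 'b')
j=17 s[j]='c': k: 1→0; π[17]=0 (border '')
j=18 s[j]='a': π[18]=0 (border '')
j=19 s[j]='a': π[19]=0 (border '')
j=20 s[j]='a': π[20]=0 (border '')
j=21 s[j]='e': π[21]=0 (border '')
j=22 s[j]='a': π[22]=0 (border '')
j=23 s[j]='b': π[23]=1 (border 'b')
j=24 s[j]='d': k: 1→0; π[24]=0 (border '')
j=25 s[j]='e': π[25]=0 (border '')
j=26 s[j]='d': π[26]=0 (border '')
j=27 s[j]='d': π[27]=0 (border '')
j=28 s[j]='b': π[28]=1 (border 'b')
j=29 s[j]='e': k: 1→0; π[29]=0 (border '')
j=30 s[j]='a': π[30]=0 (border '')
j=31 s[j]='e': π[31]=0 (border '')
j=32 s[j]='b': π[32]=1 (border 'b')
j=33 s[j]='a': π[33]=2 (border 'ba')
j=34 s[j]='a': k: 2→0; π[34]=0 (border '')
j=35 s[j]='a': π[35]=0 (border '')
j=36 s[j]='a': π[36]=0 (border '')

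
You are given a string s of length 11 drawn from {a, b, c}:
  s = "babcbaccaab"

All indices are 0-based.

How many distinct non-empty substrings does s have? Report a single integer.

56

rank→(start, suffix):
  0 → (8, 'aab')
  1 → (9, 'ab')
  2 → (1, 'abcbaccaab')
  3 → (5, 'accaab')
  4 → (10, 'b')
  5 → (0, 'babcbaccaab')
  6 → (4, 'baccaab')
  7 → (2, 'bcbaccaab')
  8 → (7, 'caab')
  9 → (3, 'cbaccaab')
  10 → (6, 'ccaab')

SA = [8, 9, 1, 5, 10, 0, 4, 2, 7, 3, 6]
[i] adj suffixes → lcp
  [1] 8/9 → 1 ('a')
  [2] 9/1 → 2 ('ab')
  [3] 1/5 → 1 ('a')
  [4] 5/10 → 0 ('')
  [5] 10/0 → 1 ('b')
  [6] 0/4 → 2 ('ba')
  [7] 4/2 → 1 ('b')
  [8] 2/7 → 0 ('')
  [9] 7/3 → 1 ('c')
  [10] 3/6 → 1 ('c')

n(n+1)/2 = 11·12/2 = 66
Σ LCP = 0 + 1 + 2 + 1 + 0 + 1 + 2 + 1 + 0 + 1 + 1 = 10
distinct = 66 − 10 = 56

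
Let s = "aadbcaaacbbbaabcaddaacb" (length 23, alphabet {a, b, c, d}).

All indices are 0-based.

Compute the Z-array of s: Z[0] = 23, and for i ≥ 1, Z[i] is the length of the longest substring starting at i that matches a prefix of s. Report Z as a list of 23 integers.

[23, 1, 0, 0, 0, 2, 2, 1, 0, 0, 0, 0, 2, 1, 0, 0, 1, 0, 0, 2, 1, 0, 0]

Z[0]=23
i=1: fresh scan; Z[1]=1 grow→box=[1,2)
i=2: fresh scan; Z[2]=0
i=3: fresh scan; Z[3]=0
i=4: fresh scan; Z[4]=0
i=5: fresh scan; Z[5]=2 grow→box=[5,7)
i=6: min(r-i=1, Z[1]=1)=1; Z[6]=2 grow→box=[6,8)
i=7: min(r-i=1, Z[1]=1)=1; Z[7]=1
i=8: fresh scan; Z[8]=0
i=9: fresh scan; Z[9]=0
i=10: fresh scan; Z[10]=0
i=11: fresh scan; Z[11]=0
i=12: fresh scan; Z[12]=2 grow→box=[12,14)
i=13: min(r-i=1, Z[1]=1)=1; Z[13]=1
i=14: fresh scan; Z[14]=0
i=15: fresh scan; Z[15]=0
i=16: fresh scan; Z[16]=1 grow→box=[16,17)
i=17: fresh scan; Z[17]=0
i=18: fresh scan; Z[18]=0
i=19: fresh scan; Z[19]=2 grow→box=[19,21)
i=20: min(r-i=1, Z[1]=1)=1; Z[20]=1
i=21: fresh scan; Z[21]=0
i=22: fresh scan; Z[22]=0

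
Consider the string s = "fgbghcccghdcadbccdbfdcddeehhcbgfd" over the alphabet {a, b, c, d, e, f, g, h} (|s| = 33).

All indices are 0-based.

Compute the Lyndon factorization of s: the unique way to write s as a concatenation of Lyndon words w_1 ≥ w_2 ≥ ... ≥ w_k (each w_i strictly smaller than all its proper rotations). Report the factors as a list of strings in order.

["fg", "bghcccghdc", "adbccdbfdcddeehhcbgfd"]

emit factor 1: 'fg' (i=0, period=2)
emit factor 2: 'bghcccghdc' (i=2, period=10)
emit factor 3: 'adbccdbfdcddeehhcbgfd' (i=12, period=21)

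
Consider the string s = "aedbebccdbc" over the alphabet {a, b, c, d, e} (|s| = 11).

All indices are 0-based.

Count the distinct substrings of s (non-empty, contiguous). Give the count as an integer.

rank→(start, suffix):
  0 → (0, 'aedbebccdbc')
  1 → (9, 'bc')
  2 → (5, 'bccdbc')
  3 → (3, 'bebccdbc')
  4 → (10, 'c')
  5 → (6, 'ccdbc')
  6 → (7, 'cdbc')
  7 → (8, 'dbc')
  8 → (2, 'dbebccdbc')
  9 → (4, 'ebccdbc')
  10 → (1, 'edbebccdbc')

SA = [0, 9, 5, 3, 10, 6, 7, 8, 2, 4, 1]
rank  pair      lcp
   1  s[0:],s[9:]  0  ''
   2  s[9:],s[5:]  2  'bc'
   3  s[5:],s[3:]  1  'b'
   4  s[3:],s[10:]  0  ''
   5  s[10:],s[6:]  1  'c'
   6  s[6:],s[7:]  1  'c'
   7  s[7:],s[8:]  0  ''
   8  s[8:],s[2:]  2  'db'
   9  s[2:],s[4:]  0  ''
  10  s[4:],s[1:]  1  'e'

n(n+1)/2 = 11·12/2 = 66
Σ LCP = 0 + 0 + 2 + 1 + 0 + 1 + 1 + 0 + 2 + 0 + 1 = 8
distinct = 66 − 8 = 58

58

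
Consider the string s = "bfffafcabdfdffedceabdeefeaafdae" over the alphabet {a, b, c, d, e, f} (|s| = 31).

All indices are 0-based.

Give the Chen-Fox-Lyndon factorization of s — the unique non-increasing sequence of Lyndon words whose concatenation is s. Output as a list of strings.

emit factor 1: 'bfff' (i=0, period=4)
emit factor 2: 'afc' (i=4, period=3)
emit factor 3: 'abdfdffedce' (i=7, period=11)
emit factor 4: 'abdeefe' (i=18, period=7)
emit factor 5: 'aafdae' (i=25, period=6)

["bfff", "afc", "abdfdffedce", "abdeefe", "aafdae"]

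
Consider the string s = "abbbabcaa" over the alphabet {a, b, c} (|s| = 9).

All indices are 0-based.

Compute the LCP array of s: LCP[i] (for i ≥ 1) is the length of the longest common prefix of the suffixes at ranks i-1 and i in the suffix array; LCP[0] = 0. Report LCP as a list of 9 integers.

[0, 1, 1, 2, 0, 1, 2, 1, 0]

rank→(start, suffix):
  0 → (8, 'a')
  1 → (7, 'aa')
  2 → (0, 'abbbabcaa')
  3 → (4, 'abcaa')
  4 → (3, 'babcaa')
  5 → (2, 'bbabcaa')
  6 → (1, 'bbbabcaa')
  7 → (5, 'bcaa')
  8 → (6, 'caa')

SA = [8, 7, 0, 4, 3, 2, 1, 5, 6]
i: (SA[i-1],SA[i]) lcp shared
  1: (8,7) 1 'a'
  2: (7,0) 1 'a'
  3: (0,4) 2 'ab'
  4: (4,3) 0 ''
  5: (3,2) 1 'b'
  6: (2,1) 2 'bb'
  7: (1,5) 1 'b'
  8: (5,6) 0 ''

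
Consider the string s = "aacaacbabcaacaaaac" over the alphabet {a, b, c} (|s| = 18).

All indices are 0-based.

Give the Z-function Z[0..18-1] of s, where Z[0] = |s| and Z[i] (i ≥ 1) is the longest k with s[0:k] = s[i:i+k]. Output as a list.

[18, 1, 0, 3, 1, 0, 0, 1, 0, 0, 5, 1, 0, 2, 2, 3, 1, 0]

Z[0]=18
i=1: fresh scan; Z[1]=1 scan→box=[1,2)
i=2: fresh scan; Z[2]=0
i=3: fresh scan; Z[3]=3 scan→box=[3,6)
i=4: min(r-i=2, Z[1]=1)=1; Z[4]=1
i=5: min(r-i=1, Z[2]=0)=0; Z[5]=0
i=6: fresh scan; Z[6]=0
i=7: fresh scan; Z[7]=1 scan→box=[7,8)
i=8: fresh scan; Z[8]=0
i=9: fresh scan; Z[9]=0
i=10: fresh scan; Z[10]=5 scan→box=[10,15)
i=11: min(r-i=4, Z[1]=1)=1; Z[11]=1
i=12: min(r-i=3, Z[2]=0)=0; Z[12]=0
i=13: min(r-i=2, Z[3]=3)=2; Z[13]=2
i=14: min(r-i=1, Z[4]=1)=1; Z[14]=2 scan→box=[14,16)
i=15: min(r-i=1, Z[1]=1)=1; Z[15]=3 scan→box=[15,18)
i=16: min(r-i=2, Z[1]=1)=1; Z[16]=1
i=17: min(r-i=1, Z[2]=0)=0; Z[17]=0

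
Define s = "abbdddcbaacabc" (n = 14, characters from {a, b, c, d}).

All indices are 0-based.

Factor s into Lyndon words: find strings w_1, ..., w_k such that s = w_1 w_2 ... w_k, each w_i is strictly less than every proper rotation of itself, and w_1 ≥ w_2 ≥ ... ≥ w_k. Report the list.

["abbdddcb", "aacabc"]

emit factor 1: 'abbdddcb' (i=0, period=8)
emit factor 2: 'aacabc' (i=8, period=6)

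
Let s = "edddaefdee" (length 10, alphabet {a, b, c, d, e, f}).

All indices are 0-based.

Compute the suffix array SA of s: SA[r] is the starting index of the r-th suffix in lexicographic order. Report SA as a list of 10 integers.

rank→(start, suffix):
  0 → (4, 'aefdee')
  1 → (3, 'daefdee')
  2 → (2, 'ddaefdee')
  3 → (1, 'dddaefdee')
  4 → (7, 'dee')
  5 → (9, 'e')
  6 → (0, 'edddaefdee')
  7 → (8, 'ee')
  8 → (5, 'efdee')
  9 → (6, 'fdee')

[4, 3, 2, 1, 7, 9, 0, 8, 5, 6]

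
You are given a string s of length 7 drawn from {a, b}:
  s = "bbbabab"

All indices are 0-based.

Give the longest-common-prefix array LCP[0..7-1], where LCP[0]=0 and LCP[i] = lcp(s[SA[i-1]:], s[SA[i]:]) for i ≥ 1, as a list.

sorted suffixes:
  #0 SA[0]=5  'ab'
  #1 SA[1]=3  'abab'
  #2 SA[2]=6  'b'
  #3 SA[3]=4  'bab'
  #4 SA[4]=2  'babab'
  #5 SA[5]=1  'bbabab'
  #6 SA[6]=0  'bbbabab'

SA = [5, 3, 6, 4, 2, 1, 0]
i: (SA[i-1],SA[i]) lcp shared
  1: (5,3) 2 'ab'
  2: (3,6) 0 ''
  3: (6,4) 1 'b'
  4: (4,2) 3 'bab'
  5: (2,1) 1 'b'
  6: (1,0) 2 'bb'

[0, 2, 0, 1, 3, 1, 2]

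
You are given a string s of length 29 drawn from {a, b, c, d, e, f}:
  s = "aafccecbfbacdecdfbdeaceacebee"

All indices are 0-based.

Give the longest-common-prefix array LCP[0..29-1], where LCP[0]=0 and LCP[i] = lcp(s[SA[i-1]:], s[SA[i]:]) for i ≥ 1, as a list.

[0, 1, 2, 3, 1, 0, 1, 1, 1, 0, 1, 1, 2, 1, 2, 2, 0, 2, 1, 0, 1, 4, 1, 1, 2, 1, 0, 2, 1]

rank→(start, suffix):
  0 → (0, 'aafccecbfbacdecdfbdeaceacebee')
  1 → (10, 'acdecdfbdeaceacebee')
  2 → (20, 'aceacebee')
  3 → (23, 'acebee')
  4 → (1, 'afccecbfbacdecdfbdeaceacebee')
  5 → (9, 'bacdecdfbdeaceacebee')
  6 → (17, 'bdeaceacebee')
  7 → (26, 'bee')
  8 → (7, 'bfbacdecdfbdeaceacebee')
  9 → (6, 'cbfbacdecdfbdeaceacebee')
  10 → (3, 'ccecbfbacdecdfbdeaceacebee')
  11 → (11, 'cdecdfbdeaceacebee')
  12 → (14, 'cdfbdeaceacebee')
  13 → (21, 'ceacebee')
  14 → (24, 'cebee')
  15 → (4, 'cecbfbacdecdfbdeaceacebee')
  16 → (18, 'deaceacebee')
  17 → (12, 'decdfbdeaceacebee')
  18 → (15, 'dfbdeaceacebee')
  19 → (28, 'e')
  20 → (19, 'eaceacebee')
  21 → (22, 'eacebee')
  22 → (25, 'ebee')
  23 → (5, 'ecbfbacdecdfbdeaceacebee')
  24 → (13, 'ecdfbdeaceacebee')
  25 → (27, 'ee')
  26 → (8, 'fbacdecdfbdeaceacebee')
  27 → (16, 'fbdeaceacebee')
  28 → (2, 'fccecbfbacdecdfbdeaceacebee')

SA = [0, 10, 20, 23, 1, 9, 17, 26, 7, 6, 3, 11, 14, 21, 24, 4, 18, 12, 15, 28, 19, 22, 25, 5, 13, 27, 8, 16, 2]
rank  pair      lcp
   1  s[0:],s[10:]  1  'a'
   2  s[10:],s[20:]  2  'ac'
   3  s[20:],s[23:]  3  'ace'
   4  s[23:],s[1:]  1  'a'
   5  s[1:],s[9:]  0  ''
   6  s[9:],s[17:]  1  'b'
   7  s[17:],s[26:]  1  'b'
   8  s[26:],s[7:]  1  'b'
   9  s[7:],s[6:]  0  ''
  10  s[6:],s[3:]  1  'c'
  11  s[3:],s[11:]  1  'c'
  12  s[11:],s[14:]  2  'cd'
  13  s[14:],s[21:]  1  'c'
  14  s[21:],s[24:]  2  'ce'
  15  s[24:],s[4:]  2  'ce'
  16  s[4:],s[18:]  0  ''
  17  s[18:],s[12:]  2  'de'
  18  s[12:],s[15:]  1  'd'
  19  s[15:],s[28:]  0  ''
  20  s[28:],s[19:]  1  'e'
  21  s[19:],s[22:]  4  'eace'
  22  s[22:],s[25:]  1  'e'
  23  s[25:],s[5:]  1  'e'
  24  s[5:],s[13:]  2  'ec'
  25  s[13:],s[27:]  1  'e'
  26  s[27:],s[8:]  0  ''
  27  s[8:],s[16:]  2  'fb'
  28  s[16:],s[2:]  1  'f'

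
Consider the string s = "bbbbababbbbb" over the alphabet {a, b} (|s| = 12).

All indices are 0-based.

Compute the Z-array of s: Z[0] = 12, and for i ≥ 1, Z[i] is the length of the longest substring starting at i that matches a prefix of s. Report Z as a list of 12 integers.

[12, 3, 2, 1, 0, 1, 0, 4, 4, 3, 2, 1]

Z[0]=12
i=1: fresh scan; Z[1]=3 extend→box=[1,4)
i=2: min(r-i=2, Z[1]=3)=2; Z[2]=2
i=3: min(r-i=1, Z[2]=2)=1; Z[3]=1
i=4: fresh scan; Z[4]=0
i=5: fresh scan; Z[5]=1 extend→box=[5,6)
i=6: fresh scan; Z[6]=0
i=7: fresh scan; Z[7]=4 extend→box=[7,11)
i=8: min(r-i=3, Z[1]=3)=3; Z[8]=4 extend→box=[8,12)
i=9: min(r-i=3, Z[1]=3)=3; Z[9]=3
i=10: min(r-i=2, Z[2]=2)=2; Z[10]=2
i=11: min(r-i=1, Z[3]=1)=1; Z[11]=1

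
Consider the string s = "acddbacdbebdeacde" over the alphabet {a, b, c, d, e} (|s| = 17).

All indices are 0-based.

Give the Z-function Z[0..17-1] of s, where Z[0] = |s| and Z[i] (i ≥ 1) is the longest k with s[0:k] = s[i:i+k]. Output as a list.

[17, 0, 0, 0, 0, 3, 0, 0, 0, 0, 0, 0, 0, 3, 0, 0, 0]

Z[0]=17
i=1: i≥r, start 0; Z[1]=0
i=2: i≥r, start 0; Z[2]=0
i=3: i≥r, start 0; Z[3]=0
i=4: i≥r, start 0; Z[4]=0
i=5: i≥r, start 0; Z[5]=3 grow→box=[5,8)
i=6: min(r-i=2, Z[1]=0)=0; Z[6]=0
i=7: min(r-i=1, Z[2]=0)=0; Z[7]=0
i=8: i≥r, start 0; Z[8]=0
i=9: i≥r, start 0; Z[9]=0
i=10: i≥r, start 0; Z[10]=0
i=11: i≥r, start 0; Z[11]=0
i=12: i≥r, start 0; Z[12]=0
i=13: i≥r, start 0; Z[13]=3 grow→box=[13,16)
i=14: min(r-i=2, Z[1]=0)=0; Z[14]=0
i=15: min(r-i=1, Z[2]=0)=0; Z[15]=0
i=16: i≥r, start 0; Z[16]=0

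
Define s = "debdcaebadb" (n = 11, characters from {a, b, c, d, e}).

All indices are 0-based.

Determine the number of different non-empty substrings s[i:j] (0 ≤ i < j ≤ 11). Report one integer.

59

rank→(start, suffix):
  0 → (8, 'adb')
  1 → (5, 'aebadb')
  2 → (10, 'b')
  3 → (7, 'badb')
  4 → (2, 'bdcaebadb')
  5 → (4, 'caebadb')
  6 → (9, 'db')
  7 → (3, 'dcaebadb')
  8 → (0, 'debdcaebadb')
  9 → (6, 'ebadb')
  10 → (1, 'ebdcaebadb')

SA = [8, 5, 10, 7, 2, 4, 9, 3, 0, 6, 1]
rank  pair      lcp
   1  s[8:],s[5:]  1  'a'
   2  s[5:],s[10:]  0  ''
   3  s[10:],s[7:]  1  'b'
   4  s[7:],s[2:]  1  'b'
   5  s[2:],s[4:]  0  ''
   6  s[4:],s[9:]  0  ''
   7  s[9:],s[3:]  1  'd'
   8  s[3:],s[0:]  1  'd'
   9  s[0:],s[6:]  0  ''
  10  s[6:],s[1:]  2  'eb'

n(n+1)/2 = 11·12/2 = 66
Σ LCP = 0 + 1 + 0 + 1 + 1 + 0 + 0 + 1 + 1 + 0 + 2 = 7
distinct = 66 − 7 = 59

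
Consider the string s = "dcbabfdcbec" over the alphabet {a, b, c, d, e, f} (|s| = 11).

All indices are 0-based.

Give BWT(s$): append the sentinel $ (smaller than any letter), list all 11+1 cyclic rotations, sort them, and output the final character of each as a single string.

cbccaedd$fbb

rank  rotation      last
    0  $dcbabfdcbec  c
    1  abfdcbec$dcb  b
    2  babfdcbec$dc  c
    3  bec$dcbabfdc  c
    4  bfdcbec$dcba  a
    5  c$dcbabfdcbe  e
    6  cbabfdcbec$d  d
    7  cbec$dcbabfd  d
    8  dcbabfdcbec$  $
    9  dcbec$dcbabf  f
   10  ec$dcbabfdcb  b
   11  fdcbec$dcbab  b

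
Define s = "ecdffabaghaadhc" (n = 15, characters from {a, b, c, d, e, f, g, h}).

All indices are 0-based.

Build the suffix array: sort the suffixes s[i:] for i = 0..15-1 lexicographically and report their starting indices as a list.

rank→(start, suffix):
  0 → (10, 'aadhc')
  1 → (5, 'abaghaadhc')
  2 → (11, 'adhc')
  3 → (7, 'aghaadhc')
  4 → (6, 'baghaadhc')
  5 → (14, 'c')
  6 → (1, 'cdffabaghaadhc')
  7 → (2, 'dffabaghaadhc')
  8 → (12, 'dhc')
  9 → (0, 'ecdffabaghaadhc')
  10 → (4, 'fabaghaadhc')
  11 → (3, 'ffabaghaadhc')
  12 → (8, 'ghaadhc')
  13 → (9, 'haadhc')
  14 → (13, 'hc')

[10, 5, 11, 7, 6, 14, 1, 2, 12, 0, 4, 3, 8, 9, 13]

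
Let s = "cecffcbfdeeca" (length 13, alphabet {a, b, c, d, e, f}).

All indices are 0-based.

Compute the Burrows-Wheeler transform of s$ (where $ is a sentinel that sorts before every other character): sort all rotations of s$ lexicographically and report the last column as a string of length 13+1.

rank  rotation        last
    0  $cecffcbfdeeca  a
    1  a$cecffcbfdeec  c
    2  bfdeeca$cecffc  c
    3  ca$cecffcbfdee  e
    4  cbfdeeca$cecff  f
    5  cecffcbfdeeca$  $
    6  cffcbfdeeca$ce  e
    7  deeca$cecffcbf  f
    8  eca$cecffcbfde  e
    9  ecffcbfdeeca$c  c
   10  eeca$cecffcbfd  d
   11  fcbfdeeca$cecf  f
   12  fdeeca$cecffcb  b
   13  ffcbfdeeca$cec  c

accef$efecdfbc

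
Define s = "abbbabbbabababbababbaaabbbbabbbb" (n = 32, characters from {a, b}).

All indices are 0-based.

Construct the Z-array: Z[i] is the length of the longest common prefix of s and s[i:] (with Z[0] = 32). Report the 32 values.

[32, 0, 0, 0, 6, 0, 0, 0, 2, 0, 2, 0, 3, 0, 0, 2, 0, 3, 0, 0, 1, 1, 4, 0, 0, 0, 0, 4, 0, 0, 0, 0]

Z[0]=32
i=1: fresh scan; Z[1]=0
i=2: fresh scan; Z[2]=0
i=3: fresh scan; Z[3]=0
i=4: fresh scan; Z[4]=6 grow→box=[4,10)
i=5: min(r-i=5, Z[1]=0)=0; Z[5]=0
i=6: min(r-i=4, Z[2]=0)=0; Z[6]=0
i=7: min(r-i=3, Z[3]=0)=0; Z[7]=0
i=8: min(r-i=2, Z[4]=6)=2; Z[8]=2
i=9: min(r-i=1, Z[5]=0)=0; Z[9]=0
i=10: fresh scan; Z[10]=2 grow→box=[10,12)
i=11: min(r-i=1, Z[1]=0)=0; Z[11]=0
i=12: fresh scan; Z[12]=3 grow→box=[12,15)
i=13: min(r-i=2, Z[1]=0)=0; Z[13]=0
i=14: min(r-i=1, Z[2]=0)=0; Z[14]=0
i=15: fresh scan; Z[15]=2 grow→box=[15,17)
i=16: min(r-i=1, Z[1]=0)=0; Z[16]=0
i=17: fresh scan; Z[17]=3 grow→box=[17,20)
i=18: min(r-i=2, Z[1]=0)=0; Z[18]=0
i=19: min(r-i=1, Z[2]=0)=0; Z[19]=0
i=20: fresh scan; Z[20]=1 grow→box=[20,21)
i=21: fresh scan; Z[21]=1 grow→box=[21,22)
i=22: fresh scan; Z[22]=4 grow→box=[22,26)
i=23: min(r-i=3, Z[1]=0)=0; Z[23]=0
i=24: min(r-i=2, Z[2]=0)=0; Z[24]=0
i=25: min(r-i=1, Z[3]=0)=0; Z[25]=0
i=26: fresh scan; Z[26]=0
i=27: fresh scan; Z[27]=4 grow→box=[27,31)
i=28: min(r-i=3, Z[1]=0)=0; Z[28]=0
i=29: min(r-i=2, Z[2]=0)=0; Z[29]=0
i=30: min(r-i=1, Z[3]=0)=0; Z[30]=0
i=31: fresh scan; Z[31]=0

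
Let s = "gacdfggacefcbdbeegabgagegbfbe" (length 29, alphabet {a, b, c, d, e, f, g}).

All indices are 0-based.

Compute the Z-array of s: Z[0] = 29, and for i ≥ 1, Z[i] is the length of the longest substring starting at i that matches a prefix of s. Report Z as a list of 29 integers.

Z[0]=29
i=1: i≥r, start 0; Z[1]=0
i=2: i≥r, start 0; Z[2]=0
i=3: i≥r, start 0; Z[3]=0
i=4: i≥r, start 0; Z[4]=0
i=5: i≥r, start 0; Z[5]=1 extend→box=[5,6)
i=6: i≥r, start 0; Z[6]=3 extend→box=[6,9)
i=7: min(r-i=2, Z[1]=0)=0; Z[7]=0
i=8: min(r-i=1, Z[2]=0)=0; Z[8]=0
i=9: i≥r, start 0; Z[9]=0
i=10: i≥r, start 0; Z[10]=0
i=11: i≥r, start 0; Z[11]=0
i=12: i≥r, start 0; Z[12]=0
i=13: i≥r, start 0; Z[13]=0
i=14: i≥r, start 0; Z[14]=0
i=15: i≥r, start 0; Z[15]=0
i=16: i≥r, start 0; Z[16]=0
i=17: i≥r, start 0; Z[17]=2 extend→box=[17,19)
i=18: min(r-i=1, Z[1]=0)=0; Z[18]=0
i=19: i≥r, start 0; Z[19]=0
i=20: i≥r, start 0; Z[20]=2 extend→box=[20,22)
i=21: min(r-i=1, Z[1]=0)=0; Z[21]=0
i=22: i≥r, start 0; Z[22]=1 extend→box=[22,23)
i=23: i≥r, start 0; Z[23]=0
i=24: i≥r, start 0; Z[24]=1 extend→box=[24,25)
i=25: i≥r, start 0; Z[25]=0
i=26: i≥r, start 0; Z[26]=0
i=27: i≥r, start 0; Z[27]=0
i=28: i≥r, start 0; Z[28]=0

[29, 0, 0, 0, 0, 1, 3, 0, 0, 0, 0, 0, 0, 0, 0, 0, 0, 2, 0, 0, 2, 0, 1, 0, 1, 0, 0, 0, 0]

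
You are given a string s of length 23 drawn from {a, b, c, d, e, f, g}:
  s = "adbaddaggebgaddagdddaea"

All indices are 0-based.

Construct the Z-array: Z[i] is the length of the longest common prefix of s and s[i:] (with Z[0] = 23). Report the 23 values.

Z[0]=23
i=1: outside box; Z[1]=0
i=2: outside box; Z[2]=0
i=3: outside box; Z[3]=2 extend→box=[3,5)
i=4: min(r-i=1, Z[1]=0)=0; Z[4]=0
i=5: outside box; Z[5]=0
i=6: outside box; Z[6]=1 extend→box=[6,7)
i=7: outside box; Z[7]=0
i=8: outside box; Z[8]=0
i=9: outside box; Z[9]=0
i=10: outside box; Z[10]=0
i=11: outside box; Z[11]=0
i=12: outside box; Z[12]=2 extend→box=[12,14)
i=13: min(r-i=1, Z[1]=0)=0; Z[13]=0
i=14: outside box; Z[14]=0
i=15: outside box; Z[15]=1 extend→box=[15,16)
i=16: outside box; Z[16]=0
i=17: outside box; Z[17]=0
i=18: outside box; Z[18]=0
i=19: outside box; Z[19]=0
i=20: outside box; Z[20]=1 extend→box=[20,21)
i=21: outside box; Z[21]=0
i=22: outside box; Z[22]=1 extend→box=[22,23)

[23, 0, 0, 2, 0, 0, 1, 0, 0, 0, 0, 0, 2, 0, 0, 1, 0, 0, 0, 0, 1, 0, 1]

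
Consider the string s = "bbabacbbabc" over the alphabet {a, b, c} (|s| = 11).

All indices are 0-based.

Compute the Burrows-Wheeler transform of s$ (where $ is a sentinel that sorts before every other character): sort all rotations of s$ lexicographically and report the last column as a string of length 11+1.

rank  rotation      last
    0  $bbabacbbabc  c
    1  abacbbabc$bb  b
    2  abc$bbabacbb  b
    3  acbbabc$bbab  b
    4  babacbbabc$b  b
    5  babc$bbabacb  b
    6  bacbbabc$bba  a
    7  bbabacbbabc$  $
    8  bbabc$bbabac  c
    9  bc$bbabacbba  a
   10  c$bbabacbbab  b
   11  cbbabc$bbaba  a

cbbbbba$caba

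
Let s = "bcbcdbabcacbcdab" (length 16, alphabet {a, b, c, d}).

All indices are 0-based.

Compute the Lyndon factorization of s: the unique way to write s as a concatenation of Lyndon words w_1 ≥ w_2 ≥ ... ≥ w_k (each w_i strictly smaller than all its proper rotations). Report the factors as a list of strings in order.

emit factor 1: 'bcbcd' (i=0, period=5)
emit factor 2: 'b' (i=5, period=1)
emit factor 3: 'abcacbcd' (i=6, period=8)
emit factor 4: 'ab' (i=14, period=2)

["bcbcd", "b", "abcacbcd", "ab"]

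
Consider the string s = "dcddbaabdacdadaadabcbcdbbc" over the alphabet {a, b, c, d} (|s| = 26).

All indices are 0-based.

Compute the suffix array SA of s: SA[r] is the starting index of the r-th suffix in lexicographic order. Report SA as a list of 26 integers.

sorted suffixes:
  #0 SA[0]=5  'aabdacdadaadabcbcdbbc'
  #1 SA[1]=14  'aadabcbcdbbc'
  #2 SA[2]=17  'abcbcdbbc'
  #3 SA[3]=6  'abdacdadaadabcbcdbbc'
  #4 SA[4]=9  'acdadaadabcbcdbbc'
  #5 SA[5]=12  'adaadabcbcdbbc'
  #6 SA[6]=15  'adabcbcdbbc'
  #7 SA[7]=4  'baabdacdadaadabcbcdbbc'
  #8 SA[8]=23  'bbc'
  #9 SA[9]=24  'bc'
  #10 SA[10]=18  'bcbcdbbc'
  #11 SA[11]=20  'bcdbbc'
  #12 SA[12]=7  'bdacdadaadabcbcdbbc'
  #13 SA[13]=25  'c'
  #14 SA[14]=19  'cbcdbbc'
  #15 SA[15]=10  'cdadaadabcbcdbbc'
  #16 SA[16]=21  'cdbbc'
  #17 SA[17]=1  'cddbaabdacdadaadabcbcdbbc'
  #18 SA[18]=13  'daadabcbcdbbc'
  #19 SA[19]=16  'dabcbcdbbc'
  #20 SA[20]=8  'dacdadaadabcbcdbbc'
  #21 SA[21]=11  'dadaadabcbcdbbc'
  #22 SA[22]=3  'dbaabdacdadaadabcbcdbbc'
  #23 SA[23]=22  'dbbc'
  #24 SA[24]=0  'dcddbaabdacdadaadabcbcdbbc'
  #25 SA[25]=2  'ddbaabdacdadaadabcbcdbbc'

[5, 14, 17, 6, 9, 12, 15, 4, 23, 24, 18, 20, 7, 25, 19, 10, 21, 1, 13, 16, 8, 11, 3, 22, 0, 2]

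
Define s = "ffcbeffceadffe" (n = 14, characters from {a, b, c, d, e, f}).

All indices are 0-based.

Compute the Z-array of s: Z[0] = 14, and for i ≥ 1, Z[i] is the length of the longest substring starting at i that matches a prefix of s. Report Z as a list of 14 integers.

Z[0]=14
i=1: i≥r, start 0; Z[1]=1 scan→box=[1,2)
i=2: i≥r, start 0; Z[2]=0
i=3: i≥r, start 0; Z[3]=0
i=4: i≥r, start 0; Z[4]=0
i=5: i≥r, start 0; Z[5]=3 scan→box=[5,8)
i=6: min(r-i=2, Z[1]=1)=1; Z[6]=1
i=7: min(r-i=1, Z[2]=0)=0; Z[7]=0
i=8: i≥r, start 0; Z[8]=0
i=9: i≥r, start 0; Z[9]=0
i=10: i≥r, start 0; Z[10]=0
i=11: i≥r, start 0; Z[11]=2 scan→box=[11,13)
i=12: min(r-i=1, Z[1]=1)=1; Z[12]=1
i=13: i≥r, start 0; Z[13]=0

[14, 1, 0, 0, 0, 3, 1, 0, 0, 0, 0, 2, 1, 0]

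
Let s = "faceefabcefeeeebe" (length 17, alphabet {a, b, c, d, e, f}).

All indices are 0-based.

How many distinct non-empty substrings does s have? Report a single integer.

rank→(start, suffix):
  0 → (6, 'abcefeeeebe')
  1 → (1, 'aceefabcefeeeebe')
  2 → (7, 'bcefeeeebe')
  3 → (15, 'be')
  4 → (2, 'ceefabcefeeeebe')
  5 → (8, 'cefeeeebe')
  6 → (16, 'e')
  7 → (14, 'ebe')
  8 → (13, 'eebe')
  9 → (12, 'eeebe')
  10 → (11, 'eeeebe')
  11 → (3, 'eefabcefeeeebe')
  12 → (4, 'efabcefeeeebe')
  13 → (9, 'efeeeebe')
  14 → (5, 'fabcefeeeebe')
  15 → (0, 'faceefabcefeeeebe')
  16 → (10, 'feeeebe')

SA = [6, 1, 7, 15, 2, 8, 16, 14, 13, 12, 11, 3, 4, 9, 5, 0, 10]
rank  pair      lcp
   1  s[6:],s[1:]  1  'a'
   2  s[1:],s[7:]  0  ''
   3  s[7:],s[15:]  1  'b'
   4  s[15:],s[2:]  0  ''
   5  s[2:],s[8:]  2  'ce'
   6  s[8:],s[16:]  0  ''
   7  s[16:],s[14:]  1  'e'
   8  s[14:],s[13:]  1  'e'
   9  s[13:],s[12:]  2  'ee'
  10  s[12:],s[11:]  3  'eee'
  11  s[11:],s[3:]  2  'ee'
  12  s[3:],s[4:]  1  'e'
  13  s[4:],s[9:]  2  'ef'
  14  s[9:],s[5:]  0  ''
  15  s[5:],s[0:]  2  'fa'
  16  s[0:],s[10:]  1  'f'

n(n+1)/2 = 17·18/2 = 153
Σ LCP = 0 + 1 + 0 + 1 + 0 + 2 + 0 + 1 + 1 + 2 + 3 + 2 + 1 + 2 + 0 + 2 + 1 = 19
distinct = 153 − 19 = 134

134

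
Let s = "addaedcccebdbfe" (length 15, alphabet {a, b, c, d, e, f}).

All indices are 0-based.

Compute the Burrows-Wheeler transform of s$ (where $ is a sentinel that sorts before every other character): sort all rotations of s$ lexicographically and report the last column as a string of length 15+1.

rank  rotation          last
    0  $addaedcccebdbfe  e
    1  addaedcccebdbfe$  $
    2  aedcccebdbfe$add  d
    3  bdbfe$addaedccce  e
    4  bfe$addaedcccebd  d
    5  cccebdbfe$addaed  d
    6  ccebdbfe$addaedc  c
    7  cebdbfe$addaedcc  c
    8  daedcccebdbfe$ad  d
    9  dbfe$addaedccceb  b
   10  dcccebdbfe$addae  e
   11  ddaedcccebdbfe$a  a
   12  e$addaedcccebdbf  f
   13  ebdbfe$addaedccc  c
   14  edcccebdbfe$adda  a
   15  fe$addaedcccebdb  b

e$deddccdbeafcab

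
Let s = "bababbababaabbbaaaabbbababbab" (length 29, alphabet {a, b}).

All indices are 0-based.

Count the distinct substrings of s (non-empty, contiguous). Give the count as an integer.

337

rank→(start, suffix):
  0 → (15, 'aaaabbbababbab')
  1 → (16, 'aaabbbababbab')
  2 → (10, 'aabbbaaaabbbababbab')
  3 → (17, 'aabbbababbab')
  4 → (27, 'ab')
  5 → (8, 'abaabbbaaaabbbababbab')
  6 → (6, 'ababaabbbaaaabbbababbab')
  7 → (22, 'ababbab')
  8 → (1, 'ababbababaabbbaaaabbbababbab')
  9 → (24, 'abbab')
  10 → (3, 'abbababaabbbaaaabbbababbab')
  11 → (11, 'abbbaaaabbbababbab')
  12 → (18, 'abbbababbab')
  13 → (28, 'b')
  14 → (14, 'baaaabbbababbab')
  15 → (9, 'baabbbaaaabbbababbab')
  16 → (26, 'bab')
  17 → (7, 'babaabbbaaaabbbababbab')
  18 → (5, 'bababaabbbaaaabbbababbab')
  19 → (21, 'bababbab')
  20 → (0, 'bababbababaabbbaaaabbbababbab')
  21 → (23, 'babbab')
  22 → (2, 'babbababaabbbaaaabbbababbab')
  23 → (13, 'bbaaaabbbababbab')
  24 → (25, 'bbab')
  25 → (4, 'bbababaabbbaaaabbbababbab')
  26 → (20, 'bbababbab')
  27 → (12, 'bbbaaaabbbababbab')
  28 → (19, 'bbbababbab')

SA = [15, 16, 10, 17, 27, 8, 6, 22, 1, 24, 3, 11, 18, 28, 14, 9, 26, 7, 5, 21, 0, 23, 2, 13, 25, 4, 20, 12, 19]
i: (SA[i-1],SA[i]) lcp shared
  1: (15,16) 3 'aaa'
  2: (16,10) 2 'aa'
  3: (10,17) 6 'aabbba'
  4: (17,27) 1 'a'
  5: (27,8) 2 'ab'
  6: (8,6) 3 'aba'
  7: (6,22) 4 'abab'
  8: (22,1) 7 'ababbab'
  9: (1,24) 2 'ab'
  10: (24,3) 5 'abbab'
  11: (3,11) 3 'abb'
  12: (11,18) 5 'abbba'
  13: (18,28) 0 ''
  14: (28,14) 1 'b'
  15: (14,9) 3 'baa'
  16: (9,26) 2 'ba'
  17: (26,7) 3 'bab'
  18: (7,5) 4 'baba'
  19: (5,21) 5 'babab'
  20: (21,0) 8 'bababbab'
  21: (0,23) 3 'bab'
  22: (23,2) 6 'babbab'
  23: (2,13) 1 'b'
  24: (13,25) 3 'bba'
  25: (25,4) 4 'bbab'
  26: (4,20) 6 'bbabab'
  27: (20,12) 2 'bb'
  28: (12,19) 4 'bbba'

n(n+1)/2 = 29·30/2 = 435
Σ LCP = 0 + 3 + 2 + 6 + 1 + 2 + 3 + 4 + 7 + 2 + 5 + 3 + 5 + 0 + 1 + 3 + 2 + 3 + 4 + 5 + 8 + 3 + 6 + 1 + 3 + 4 + 6 + 2 + 4 = 98
distinct = 435 − 98 = 337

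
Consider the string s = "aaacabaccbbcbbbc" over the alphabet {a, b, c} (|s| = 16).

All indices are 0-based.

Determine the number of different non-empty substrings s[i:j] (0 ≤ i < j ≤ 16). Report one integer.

rank→(start, suffix):
  0 → (0, 'aaacabaccbbcbbbc')
  1 → (1, 'aacabaccbbcbbbc')
  2 → (4, 'abaccbbcbbbc')
  3 → (2, 'acabaccbbcbbbc')
  4 → (6, 'accbbcbbbc')
  5 → (5, 'baccbbcbbbc')
  6 → (12, 'bbbc')
  7 → (13, 'bbc')
  8 → (9, 'bbcbbbc')
  9 → (14, 'bc')
  10 → (10, 'bcbbbc')
  11 → (15, 'c')
  12 → (3, 'cabaccbbcbbbc')
  13 → (11, 'cbbbc')
  14 → (8, 'cbbcbbbc')
  15 → (7, 'ccbbcbbbc')

SA = [0, 1, 4, 2, 6, 5, 12, 13, 9, 14, 10, 15, 3, 11, 8, 7]
i: (SA[i-1],SA[i]) lcp shared
  1: (0,1) 2 'aa'
  2: (1,4) 1 'a'
  3: (4,2) 1 'a'
  4: (2,6) 2 'ac'
  5: (6,5) 0 ''
  6: (5,12) 1 'b'
  7: (12,13) 2 'bb'
  8: (13,9) 3 'bbc'
  9: (9,14) 1 'b'
  10: (14,10) 2 'bc'
  11: (10,15) 0 ''
  12: (15,3) 1 'c'
  13: (3,11) 1 'c'
  14: (11,8) 3 'cbb'
  15: (8,7) 1 'c'

n(n+1)/2 = 16·17/2 = 136
Σ LCP = 0 + 2 + 1 + 1 + 2 + 0 + 1 + 2 + 3 + 1 + 2 + 0 + 1 + 1 + 3 + 1 = 21
distinct = 136 − 21 = 115

115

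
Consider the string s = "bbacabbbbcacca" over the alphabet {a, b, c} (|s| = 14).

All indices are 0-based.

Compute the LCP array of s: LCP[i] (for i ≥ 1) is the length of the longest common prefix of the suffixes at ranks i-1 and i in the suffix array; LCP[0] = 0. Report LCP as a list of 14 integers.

[0, 1, 1, 2, 0, 1, 2, 3, 2, 1, 0, 2, 2, 1]

rank→(start, suffix):
  0 → (13, 'a')
  1 → (4, 'abbbbcacca')
  2 → (2, 'acabbbbcacca')
  3 → (10, 'acca')
  4 → (1, 'bacabbbbcacca')
  5 → (0, 'bbacabbbbcacca')
  6 → (5, 'bbbbcacca')
  7 → (6, 'bbbcacca')
  8 → (7, 'bbcacca')
  9 → (8, 'bcacca')
  10 → (12, 'ca')
  11 → (3, 'cabbbbcacca')
  12 → (9, 'cacca')
  13 → (11, 'cca')

SA = [13, 4, 2, 10, 1, 0, 5, 6, 7, 8, 12, 3, 9, 11]
[i] adj suffixes → lcp
  [1] 13/4 → 1 ('a')
  [2] 4/2 → 1 ('a')
  [3] 2/10 → 2 ('ac')
  [4] 10/1 → 0 ('')
  [5] 1/0 → 1 ('b')
  [6] 0/5 → 2 ('bb')
  [7] 5/6 → 3 ('bbb')
  [8] 6/7 → 2 ('bb')
  [9] 7/8 → 1 ('b')
  [10] 8/12 → 0 ('')
  [11] 12/3 → 2 ('ca')
  [12] 3/9 → 2 ('ca')
  [13] 9/11 → 1 ('c')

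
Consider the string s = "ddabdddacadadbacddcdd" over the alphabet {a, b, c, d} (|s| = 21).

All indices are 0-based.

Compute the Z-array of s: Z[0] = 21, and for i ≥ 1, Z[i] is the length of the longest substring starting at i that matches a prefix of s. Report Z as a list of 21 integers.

Z[0]=21
i=1: outside box; Z[1]=1 extend→box=[1,2)
i=2: outside box; Z[2]=0
i=3: outside box; Z[3]=0
i=4: outside box; Z[4]=2 extend→box=[4,6)
i=5: min(r-i=1, Z[1]=1)=1; Z[5]=3 extend→box=[5,8)
i=6: min(r-i=2, Z[1]=1)=1; Z[6]=1
i=7: min(r-i=1, Z[2]=0)=0; Z[7]=0
i=8: outside box; Z[8]=0
i=9: outside box; Z[9]=0
i=10: outside box; Z[10]=1 extend→box=[10,11)
i=11: outside box; Z[11]=0
i=12: outside box; Z[12]=1 extend→box=[12,13)
i=13: outside box; Z[13]=0
i=14: outside box; Z[14]=0
i=15: outside box; Z[15]=0
i=16: outside box; Z[16]=2 extend→box=[16,18)
i=17: min(r-i=1, Z[1]=1)=1; Z[17]=1
i=18: outside box; Z[18]=0
i=19: outside box; Z[19]=2 extend→box=[19,21)
i=20: min(r-i=1, Z[1]=1)=1; Z[20]=1

[21, 1, 0, 0, 2, 3, 1, 0, 0, 0, 1, 0, 1, 0, 0, 0, 2, 1, 0, 2, 1]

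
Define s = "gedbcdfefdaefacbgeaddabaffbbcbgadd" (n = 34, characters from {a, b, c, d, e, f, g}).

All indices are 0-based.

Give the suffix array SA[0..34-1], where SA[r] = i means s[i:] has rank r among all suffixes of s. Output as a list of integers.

rank→(start, suffix):
  0 → (21, 'abaffbbcbgadd')
  1 → (13, 'acbgeaddabaffbbcbgadd')
  2 → (31, 'add')
  3 → (18, 'addabaffbbcbgadd')
  4 → (10, 'aefacbgeaddabaffbbcbgadd')
  5 → (23, 'affbbcbgadd')
  6 → (22, 'baffbbcbgadd')
  7 → (26, 'bbcbgadd')
  8 → (27, 'bcbgadd')
  9 → (3, 'bcdfefdaefacbgeaddabaffbbcbgadd')
  10 → (29, 'bgadd')
  11 → (15, 'bgeaddabaffbbcbgadd')
  12 → (28, 'cbgadd')
  13 → (14, 'cbgeaddabaffbbcbgadd')
  14 → (4, 'cdfefdaefacbgeaddabaffbbcbgadd')
  15 → (33, 'd')
  16 → (20, 'dabaffbbcbgadd')
  17 → (9, 'daefacbgeaddabaffbbcbgadd')
  18 → (2, 'dbcdfefdaefacbgeaddabaffbbcbgadd')
  19 → (32, 'dd')
  20 → (19, 'ddabaffbbcbgadd')
  21 → (5, 'dfefdaefacbgeaddabaffbbcbgadd')
  22 → (17, 'eaddabaffbbcbgadd')
  23 → (1, 'edbcdfefdaefacbgeaddabaffbbcbgadd')
  24 → (11, 'efacbgeaddabaffbbcbgadd')
  25 → (7, 'efdaefacbgeaddabaffbbcbgadd')
  26 → (12, 'facbgeaddabaffbbcbgadd')
  27 → (25, 'fbbcbgadd')
  28 → (8, 'fdaefacbgeaddabaffbbcbgadd')
  29 → (6, 'fefdaefacbgeaddabaffbbcbgadd')
  30 → (24, 'ffbbcbgadd')
  31 → (30, 'gadd')
  32 → (16, 'geaddabaffbbcbgadd')
  33 → (0, 'gedbcdfefdaefacbgeaddabaffbbcbgadd')

[21, 13, 31, 18, 10, 23, 22, 26, 27, 3, 29, 15, 28, 14, 4, 33, 20, 9, 2, 32, 19, 5, 17, 1, 11, 7, 12, 25, 8, 6, 24, 30, 16, 0]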